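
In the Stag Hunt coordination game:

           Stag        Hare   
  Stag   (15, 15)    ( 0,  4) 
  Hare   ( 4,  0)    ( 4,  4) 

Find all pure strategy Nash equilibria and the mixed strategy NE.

Pure NE: (Stag, Stag) and (Hare, Hare); Mixed NE: p = 0.2667, q = 0.2667

Work:
Check pure NE:
(Stag, Stag): (15, 15) - no unilateral deviation beneficial
(Hare, Hare): (4, 4) - no unilateral deviation beneficial
Mixed NE: P1 plays Stag with p = 0.2667, P2 plays Stag with q = 0.2667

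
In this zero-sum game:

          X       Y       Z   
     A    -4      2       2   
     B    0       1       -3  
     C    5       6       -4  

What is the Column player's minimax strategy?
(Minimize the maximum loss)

Column should play Z, value = 2

Work:
Column player minimizes Row's maximum payoff:
Column X: max payoff to Row = 5
Column Y: max payoff to Row = 6
Column Z: max payoff to Row = 2
Minimum is 2, achieved by column Z.
Minimax strategy: Z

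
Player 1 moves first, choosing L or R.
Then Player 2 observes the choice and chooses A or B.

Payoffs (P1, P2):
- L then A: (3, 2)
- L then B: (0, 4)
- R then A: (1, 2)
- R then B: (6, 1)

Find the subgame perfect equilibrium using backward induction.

P1 plays R, P2 plays B after L and A after R; Payoff (1, 2)

Work:
Backward induction:
After L: P2 chooses B → P1 gets 0
After R: P2 chooses A → P1 gets 1
P1 chooses R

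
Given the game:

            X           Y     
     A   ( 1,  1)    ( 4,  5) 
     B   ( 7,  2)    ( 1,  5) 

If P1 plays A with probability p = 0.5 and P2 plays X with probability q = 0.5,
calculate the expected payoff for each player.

E[P1] = 3.25, E[P2] = 3.25

Work:
E[P1] = p·q·π₁(A,X) + p·(1-q)·π₁(A,Y) + (1-p)·q·π₁(B,X) + (1-p)·(1-q)·π₁(B,Y)
= 0.5·0.5·1 + 0.5·0.5·4 + 0.5·0.5·7 + 0.5·0.5·1
= 3.25

E[P2] = 3.25 (similar calculation)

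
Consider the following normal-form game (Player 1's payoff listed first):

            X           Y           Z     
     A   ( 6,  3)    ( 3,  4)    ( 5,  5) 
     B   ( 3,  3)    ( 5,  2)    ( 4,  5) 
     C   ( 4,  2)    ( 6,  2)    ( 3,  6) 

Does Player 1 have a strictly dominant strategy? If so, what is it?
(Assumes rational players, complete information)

No strictly dominant strategy exists for Player 1

Work:
A strategy strictly dominates another if it gives a strictly higher payoff against every opponent action. Compare each pair of P1's strategies column-by-column:
  A vs B: [6 vs 3, 3 vs 5, 5 vs 4] → A does not strictly dominate B (column Y: 3 ≤ 5)
  A vs C: [6 vs 4, 3 vs 6, 5 vs 3] → A does not strictly dominate C (column Y: 3 ≤ 6)
  B vs A: [3 vs 6, 5 vs 3, 4 vs 5] → B does not strictly dominate A (column X: 3 ≤ 6)
  B vs C: [3 vs 4, 5 vs 6, 4 vs 3] → B does not strictly dominate C (column X: 3 ≤ 4)
  C vs A: [4 vs 6, 6 vs 3, 3 vs 5] → C does not strictly dominate A (column X: 4 ≤ 6)
  C vs B: [4 vs 3, 6 vs 5, 3 vs 4] → C does not strictly dominate B (column Z: 3 ≤ 4)
No single strategy strictly dominates all others → no strictly dominant strategy.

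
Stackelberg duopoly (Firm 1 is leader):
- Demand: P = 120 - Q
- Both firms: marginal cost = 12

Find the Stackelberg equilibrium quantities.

q₁* (leader) = 54.0, q₂* (follower) = 27.0

Work:
Follower's reaction: q₂ = (a - c - q₁)/2
Leader substitutes: π₁ = q₁·(a - q₁ - (a-c-q₁)/2 - c)
FOC: q₁* = (120 - 12)/2 = 54.00
Then: q₂* = (120 - 12 - 54.0)/2 = 27.00
Leader has first-mover advantage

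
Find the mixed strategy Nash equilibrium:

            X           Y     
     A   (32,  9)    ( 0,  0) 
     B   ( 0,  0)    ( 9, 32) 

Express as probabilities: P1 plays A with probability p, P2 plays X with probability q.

p = 0.7805, q = 0.2195

Work:
Find probabilities that make opponent indifferent:
P2 chooses q to make P1 indifferent between A and B
P1 chooses p to make P2 indifferent between X and Y
Mixed NE: P1 plays (A: 0.7805, B: 0.2195), P2 plays (X: 0.2195, Y: 0.7805)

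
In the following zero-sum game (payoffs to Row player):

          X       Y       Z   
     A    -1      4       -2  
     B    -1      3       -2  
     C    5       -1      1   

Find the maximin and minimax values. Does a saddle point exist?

Maximin = -1, Minimax = 1, Saddle: False

Work:
Row minimums: [-2, -2, -1] → maximin = -1
Column maximums: [5, 4, 1] → minimax = 1
No saddle point (maximin ≠ minimax). Mixed strategy needed.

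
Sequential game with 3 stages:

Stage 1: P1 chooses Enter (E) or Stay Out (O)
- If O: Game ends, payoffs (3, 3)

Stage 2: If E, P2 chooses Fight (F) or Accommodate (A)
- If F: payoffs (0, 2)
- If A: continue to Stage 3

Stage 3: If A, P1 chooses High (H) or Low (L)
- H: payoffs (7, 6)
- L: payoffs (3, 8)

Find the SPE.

SPE: (E, A, H); Outcome (7, 6)

Work:
Stage 3: P1 chooses H (7 vs 3)
Stage 2: P2: F->2, A->6 (anticipating H). Choose A
Stage 1: P1: O->3, E->7 (anticipating A, H). Choose E
SPE path: E -> A -> H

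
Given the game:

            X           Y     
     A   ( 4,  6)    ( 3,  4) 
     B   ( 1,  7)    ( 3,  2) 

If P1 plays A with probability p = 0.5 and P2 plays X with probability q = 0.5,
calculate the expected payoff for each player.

E[P1] = 2.75, E[P2] = 4.75

Work:
E[P1] = p·q·π₁(A,X) + p·(1-q)·π₁(A,Y) + (1-p)·q·π₁(B,X) + (1-p)·(1-q)·π₁(B,Y)
= 0.5·0.5·4 + 0.5·0.5·3 + 0.5·0.5·1 + 0.5·0.5·3
= 2.75

E[P2] = 4.75 (similar calculation)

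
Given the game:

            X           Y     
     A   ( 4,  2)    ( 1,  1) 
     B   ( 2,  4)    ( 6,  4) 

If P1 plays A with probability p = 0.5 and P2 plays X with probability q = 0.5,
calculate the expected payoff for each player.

E[P1] = 3.25, E[P2] = 2.75

Work:
E[P1] = p·q·π₁(A,X) + p·(1-q)·π₁(A,Y) + (1-p)·q·π₁(B,X) + (1-p)·(1-q)·π₁(B,Y)
= 0.5·0.5·4 + 0.5·0.5·1 + 0.5·0.5·2 + 0.5·0.5·6
= 3.25

E[P2] = 2.75 (similar calculation)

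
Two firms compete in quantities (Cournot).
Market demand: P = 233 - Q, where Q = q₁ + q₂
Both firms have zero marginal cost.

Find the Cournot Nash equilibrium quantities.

q₁* = q₂* = 77.67; P* = 77.67

Work:
Profit: π_i = P·q_i = (a - q_i - q_j)·q_i
FOC: ∂π_i/∂q_i = a - 2q_i - q_j = 0
Reaction function: q_i = (233 - q_j)/2
Symmetry: q* = 233/3 = 77.67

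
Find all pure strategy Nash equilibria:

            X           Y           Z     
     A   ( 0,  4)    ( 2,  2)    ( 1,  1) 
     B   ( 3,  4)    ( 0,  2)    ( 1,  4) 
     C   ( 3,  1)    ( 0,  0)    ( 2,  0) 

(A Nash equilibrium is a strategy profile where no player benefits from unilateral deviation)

Nash equilibrium: (B, X), (C, X)

Work:
Best responses:
  P1 vs X: payoffs [0, 3, 3] → best response B/C (payoff 3)
  P1 vs Y: payoffs [2, 0, 0] → best response A (payoff 2)
  P1 vs Z: payoffs [1, 1, 2] → best response C (payoff 2)
  P2 vs A: payoffs [4, 2, 1] → best response X (payoff 4)
  P2 vs B: payoffs [4, 2, 4] → best response X/Z (payoff 4)
  P2 vs C: payoffs [1, 0, 0] → best response X (payoff 1)
Mutual best responses: (B,X), (C,X) → Nash equilibria.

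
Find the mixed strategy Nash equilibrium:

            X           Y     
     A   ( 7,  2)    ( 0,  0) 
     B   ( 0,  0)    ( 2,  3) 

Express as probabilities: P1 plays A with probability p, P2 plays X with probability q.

p = 0.6, q = 0.2222

Work:
Find probabilities that make opponent indifferent:
P2 chooses q to make P1 indifferent between A and B
P1 chooses p to make P2 indifferent between X and Y
Mixed NE: P1 plays (A: 0.6, B: 0.4), P2 plays (X: 0.2222, Y: 0.7778)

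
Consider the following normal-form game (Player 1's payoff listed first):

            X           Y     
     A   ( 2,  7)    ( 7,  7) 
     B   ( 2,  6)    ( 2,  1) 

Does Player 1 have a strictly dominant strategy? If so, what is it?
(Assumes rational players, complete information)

No strictly dominant strategy exists for Player 1

Work:
A strategy strictly dominates another if it gives a strictly higher payoff against every opponent action. Compare each pair of P1's strategies column-by-column:
  A vs B: [2 vs 2, 7 vs 2] → A does not strictly dominate B (column X: 2 ≤ 2)
  B vs A: [2 vs 2, 2 vs 7] → B does not strictly dominate A (column X: 2 ≤ 2)
No single strategy strictly dominates all others → no strictly dominant strategy.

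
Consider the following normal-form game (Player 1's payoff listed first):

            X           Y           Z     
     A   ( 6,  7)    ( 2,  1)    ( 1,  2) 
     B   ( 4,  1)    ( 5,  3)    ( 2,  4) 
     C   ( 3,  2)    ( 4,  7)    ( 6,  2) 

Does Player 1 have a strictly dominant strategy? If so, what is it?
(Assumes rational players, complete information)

No strictly dominant strategy exists for Player 1

Work:
A strategy strictly dominates another if it gives a strictly higher payoff against every opponent action. Compare each pair of P1's strategies column-by-column:
  A vs B: [6 vs 4, 2 vs 5, 1 vs 2] → A does not strictly dominate B (column Y: 2 ≤ 5)
  A vs C: [6 vs 3, 2 vs 4, 1 vs 6] → A does not strictly dominate C (column Y: 2 ≤ 4)
  B vs A: [4 vs 6, 5 vs 2, 2 vs 1] → B does not strictly dominate A (column X: 4 ≤ 6)
  B vs C: [4 vs 3, 5 vs 4, 2 vs 6] → B does not strictly dominate C (column Z: 2 ≤ 6)
  C vs A: [3 vs 6, 4 vs 2, 6 vs 1] → C does not strictly dominate A (column X: 3 ≤ 6)
  C vs B: [3 vs 4, 4 vs 5, 6 vs 2] → C does not strictly dominate B (column X: 3 ≤ 4)
No single strategy strictly dominates all others → no strictly dominant strategy.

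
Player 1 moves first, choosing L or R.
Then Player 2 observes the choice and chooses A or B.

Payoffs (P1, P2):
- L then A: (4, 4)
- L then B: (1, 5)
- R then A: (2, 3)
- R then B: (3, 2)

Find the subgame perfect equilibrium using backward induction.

P1 plays R, P2 plays B after L and A after R; Payoff (2, 3)

Work:
Backward induction:
After L: P2 chooses B → P1 gets 1
After R: P2 chooses A → P1 gets 2
P1 chooses R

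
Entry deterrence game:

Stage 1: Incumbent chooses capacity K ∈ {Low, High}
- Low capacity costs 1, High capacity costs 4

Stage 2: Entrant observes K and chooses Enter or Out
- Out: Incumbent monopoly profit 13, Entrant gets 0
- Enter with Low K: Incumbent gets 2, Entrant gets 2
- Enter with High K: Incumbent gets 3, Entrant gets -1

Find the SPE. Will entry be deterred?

SPE: (High, Enter|Low, Out|High); Entry deterred. Incumbent net profit = 9

Work:
After Low K: Entrant enters (2 > 0)
After High K: Entrant stays out (-1 < 0)
Incumbent: Low → 2−1=1, High → 13−4=9
Incumbent chooses High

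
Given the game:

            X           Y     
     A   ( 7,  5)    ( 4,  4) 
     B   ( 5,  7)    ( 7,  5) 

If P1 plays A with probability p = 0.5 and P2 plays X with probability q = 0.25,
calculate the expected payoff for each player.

E[P1] = 5.625, E[P2] = 4.875

Work:
E[P1] = p·q·π₁(A,X) + p·(1-q)·π₁(A,Y) + (1-p)·q·π₁(B,X) + (1-p)·(1-q)·π₁(B,Y)
= 0.5·0.25·7 + 0.5·0.75·4 + 0.5·0.25·5 + 0.5·0.75·7
= 5.625

E[P2] = 4.875 (similar calculation)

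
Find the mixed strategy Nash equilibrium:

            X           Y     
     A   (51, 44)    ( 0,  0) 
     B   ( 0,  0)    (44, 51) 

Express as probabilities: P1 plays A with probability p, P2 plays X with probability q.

p = 0.5368, q = 0.4632

Work:
Find probabilities that make opponent indifferent:
P2 chooses q to make P1 indifferent between A and B
P1 chooses p to make P2 indifferent between X and Y
Mixed NE: P1 plays (A: 0.5368, B: 0.4632), P2 plays (X: 0.4632, Y: 0.5368)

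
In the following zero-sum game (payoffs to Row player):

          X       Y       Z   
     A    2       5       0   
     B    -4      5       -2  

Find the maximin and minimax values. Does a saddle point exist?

Maximin = 0, Minimax = 0, Saddle: True

Work:
Row minimums: [0, -4] → maximin = 0
Column maximums: [2, 5, 0] → minimax = 0
Saddle point exists! Game value = 0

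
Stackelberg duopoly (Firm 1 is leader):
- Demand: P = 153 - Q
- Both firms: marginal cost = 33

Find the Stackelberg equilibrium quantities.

q₁* (leader) = 60.0, q₂* (follower) = 30.0

Work:
Follower's reaction: q₂ = (a - c - q₁)/2
Leader substitutes: π₁ = q₁·(a - q₁ - (a-c-q₁)/2 - c)
FOC: q₁* = (153 - 33)/2 = 60.00
Then: q₂* = (153 - 33 - 60.0)/2 = 30.00
Leader has first-mover advantage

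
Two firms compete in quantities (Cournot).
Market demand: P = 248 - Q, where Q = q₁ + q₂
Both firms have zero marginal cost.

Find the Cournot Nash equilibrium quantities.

q₁* = q₂* = 82.67; P* = 82.67

Work:
Profit: π_i = P·q_i = (a - q_i - q_j)·q_i
FOC: ∂π_i/∂q_i = a - 2q_i - q_j = 0
Reaction function: q_i = (248 - q_j)/2
Symmetry: q* = 248/3 = 82.67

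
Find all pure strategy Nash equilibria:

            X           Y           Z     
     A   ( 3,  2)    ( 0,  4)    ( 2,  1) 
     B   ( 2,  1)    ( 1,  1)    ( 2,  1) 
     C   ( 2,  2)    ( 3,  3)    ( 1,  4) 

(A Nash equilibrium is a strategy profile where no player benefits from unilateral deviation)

Nash equilibrium: (B, Z)

Work:
Best responses:
  P1 vs X: payoffs [3, 2, 2] → best response A (payoff 3)
  P1 vs Y: payoffs [0, 1, 3] → best response C (payoff 3)
  P1 vs Z: payoffs [2, 2, 1] → best response A/B (payoff 2)
  P2 vs A: payoffs [2, 4, 1] → best response Y (payoff 4)
  P2 vs B: payoffs [1, 1, 1] → best response X/Y/Z (payoff 1)
  P2 vs C: payoffs [2, 3, 4] → best response Z (payoff 4)
Mutual best responses: (B,Z) → Nash equilibria.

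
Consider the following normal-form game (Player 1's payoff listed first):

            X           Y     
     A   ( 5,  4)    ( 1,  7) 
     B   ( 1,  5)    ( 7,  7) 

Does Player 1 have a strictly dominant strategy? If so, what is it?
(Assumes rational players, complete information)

No strictly dominant strategy exists for Player 1

Work:
A strategy strictly dominates another if it gives a strictly higher payoff against every opponent action. Compare each pair of P1's strategies column-by-column:
  A vs B: [5 vs 1, 1 vs 7] → A does not strictly dominate B (column Y: 1 ≤ 7)
  B vs A: [1 vs 5, 7 vs 1] → B does not strictly dominate A (column X: 1 ≤ 5)
No single strategy strictly dominates all others → no strictly dominant strategy.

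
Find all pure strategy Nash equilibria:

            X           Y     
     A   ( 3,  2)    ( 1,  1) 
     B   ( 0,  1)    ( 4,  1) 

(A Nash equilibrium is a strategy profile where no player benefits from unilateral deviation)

Nash equilibrium: (A, X), (B, Y)

Work:
Best responses:
  P1 vs X: payoffs [3, 0] → best response A (payoff 3)
  P1 vs Y: payoffs [1, 4] → best response B (payoff 4)
  P2 vs A: payoffs [2, 1] → best response X (payoff 2)
  P2 vs B: payoffs [1, 1] → best response X/Y (payoff 1)
Mutual best responses: (A,X), (B,Y) → Nash equilibria.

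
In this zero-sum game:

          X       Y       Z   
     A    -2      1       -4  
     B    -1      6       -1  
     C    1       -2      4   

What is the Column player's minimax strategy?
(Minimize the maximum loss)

Column should play X, value = 1

Work:
Column player minimizes Row's maximum payoff:
Column X: max payoff to Row = 1
Column Y: max payoff to Row = 6
Column Z: max payoff to Row = 4
Minimum is 1, achieved by column X.
Minimax strategy: X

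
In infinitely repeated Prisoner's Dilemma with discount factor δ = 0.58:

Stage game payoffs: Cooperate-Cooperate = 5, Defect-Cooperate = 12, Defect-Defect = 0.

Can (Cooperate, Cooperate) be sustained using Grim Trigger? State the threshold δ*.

δ* = 0.5833; since δ = 0.58 < 0.5833, cooperation cannot be sustained

Work:
For Grim Trigger:
Cooperate forever: 5/(1-δ)
Defect then punished: 12 + 0·δ/(1-δ)
Need: 5/(1-δ) ≥ 12 + 0·δ/(1-δ)
Solving: δ ≥ (T-R)/(T-P) = (12-5)/(12-0) = 0.5833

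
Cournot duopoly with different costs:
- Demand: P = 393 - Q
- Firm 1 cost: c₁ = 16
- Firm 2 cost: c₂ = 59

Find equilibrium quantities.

q₁* = 140.0, q₂* = 97.0

Work:
Reaction: q₁ = (393 - 16 - q₂)/2
Reaction: q₂ = (393 - 59 - q₁)/2
Solve simultaneously:
q₁* = (393 - 2×16 + 59)/3 = 140.0
q₂* = (393 - 2×59 + 16)/3 = 97.0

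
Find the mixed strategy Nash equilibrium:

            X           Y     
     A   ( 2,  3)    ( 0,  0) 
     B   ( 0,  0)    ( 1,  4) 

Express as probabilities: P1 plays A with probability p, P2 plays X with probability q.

p = 0.5714, q = 0.3333

Work:
Find probabilities that make opponent indifferent:
P2 chooses q to make P1 indifferent between A and B
P1 chooses p to make P2 indifferent between X and Y
Mixed NE: P1 plays (A: 0.5714, B: 0.4286), P2 plays (X: 0.3333, Y: 0.6667)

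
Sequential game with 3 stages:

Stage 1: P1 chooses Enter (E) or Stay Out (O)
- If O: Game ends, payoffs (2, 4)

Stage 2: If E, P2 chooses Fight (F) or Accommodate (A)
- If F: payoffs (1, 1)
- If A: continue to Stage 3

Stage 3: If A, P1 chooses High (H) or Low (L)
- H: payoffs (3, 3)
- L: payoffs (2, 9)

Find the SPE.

SPE: (E, A, H); Outcome (3, 3)

Work:
Stage 3: P1 chooses H (3 vs 2)
Stage 2: P2: F->1, A->3 (anticipating H). Choose A
Stage 1: P1: O->2, E->3 (anticipating A, H). Choose E
SPE path: E -> A -> H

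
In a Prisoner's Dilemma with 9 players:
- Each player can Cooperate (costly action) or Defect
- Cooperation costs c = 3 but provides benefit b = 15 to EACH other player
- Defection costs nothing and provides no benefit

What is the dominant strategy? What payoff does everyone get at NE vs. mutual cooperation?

Dominant: Defect; NE payoff = 0; Coop payoff = 117

Work:
Defect dominates (saves cost c = 3, benefit to others is external)
NE: All defect → everyone gets 0
If all cooperate: each receives (8)×15 - 3 = 117
Social dilemma: 117 > 0 but NE gives 0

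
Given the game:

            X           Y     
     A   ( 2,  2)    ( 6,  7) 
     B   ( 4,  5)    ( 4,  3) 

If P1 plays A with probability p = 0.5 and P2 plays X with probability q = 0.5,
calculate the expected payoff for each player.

E[P1] = 4.0, E[P2] = 4.25

Work:
E[P1] = p·q·π₁(A,X) + p·(1-q)·π₁(A,Y) + (1-p)·q·π₁(B,X) + (1-p)·(1-q)·π₁(B,Y)
= 0.5·0.5·2 + 0.5·0.5·6 + 0.5·0.5·4 + 0.5·0.5·4
= 4.0

E[P2] = 4.25 (similar calculation)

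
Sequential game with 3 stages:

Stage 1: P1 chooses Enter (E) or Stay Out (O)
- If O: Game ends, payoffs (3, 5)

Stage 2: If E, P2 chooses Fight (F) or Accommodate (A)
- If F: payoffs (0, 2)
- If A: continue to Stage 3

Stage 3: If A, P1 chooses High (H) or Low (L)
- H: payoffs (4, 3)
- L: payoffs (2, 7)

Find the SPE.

SPE: (E, A, H); Outcome (4, 3)

Work:
Stage 3: P1 chooses H (4 vs 2)
Stage 2: P2: F->2, A->3 (anticipating H). Choose A
Stage 1: P1: O->3, E->4 (anticipating A, H). Choose E
SPE path: E -> A -> H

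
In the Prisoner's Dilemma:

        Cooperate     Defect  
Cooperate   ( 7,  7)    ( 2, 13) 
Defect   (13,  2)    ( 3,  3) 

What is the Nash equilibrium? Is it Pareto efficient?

(Defect, Defect) is NE; not Pareto efficient

Work:
Defect dominates Cooperate for both players:
If P2 cooperates: Defect (13) > Cooperate (7)
If P2 defects: Defect (3) > Cooperate (2)
NE: (Defect, Defect) with payoff (3, 3)
But (Cooperate, Cooperate) = (7, 7) Pareto dominates (3, 3)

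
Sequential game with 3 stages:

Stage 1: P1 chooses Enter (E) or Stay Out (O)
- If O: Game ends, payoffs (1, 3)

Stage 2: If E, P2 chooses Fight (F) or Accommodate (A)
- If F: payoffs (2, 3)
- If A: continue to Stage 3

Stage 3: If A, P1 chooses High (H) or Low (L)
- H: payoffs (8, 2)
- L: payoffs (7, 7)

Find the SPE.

SPE: (E, F, H); Outcome (2, 3)

Work:
Stage 3: P1 chooses H (8 vs 7)
Stage 2: P2: F->3, A->2 (anticipating H). Choose F
Stage 1: P1: O->1, E->2 (anticipating F, H). Choose E
SPE path: E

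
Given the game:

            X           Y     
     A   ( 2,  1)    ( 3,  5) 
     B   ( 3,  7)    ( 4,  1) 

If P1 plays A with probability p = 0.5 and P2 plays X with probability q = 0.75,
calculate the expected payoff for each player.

E[P1] = 2.75, E[P2] = 3.75

Work:
E[P1] = p·q·π₁(A,X) + p·(1-q)·π₁(A,Y) + (1-p)·q·π₁(B,X) + (1-p)·(1-q)·π₁(B,Y)
= 0.5·0.75·2 + 0.5·0.25·3 + 0.5·0.75·3 + 0.5·0.25·4
= 2.75

E[P2] = 3.75 (similar calculation)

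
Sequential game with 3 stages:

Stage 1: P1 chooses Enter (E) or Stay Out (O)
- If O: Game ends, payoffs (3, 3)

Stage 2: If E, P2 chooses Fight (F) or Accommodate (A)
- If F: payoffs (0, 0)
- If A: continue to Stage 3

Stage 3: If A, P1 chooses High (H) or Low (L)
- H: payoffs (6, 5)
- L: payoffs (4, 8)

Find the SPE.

SPE: (E, A, H); Outcome (6, 5)

Work:
Stage 3: P1 chooses H (6 vs 4)
Stage 2: P2: F->0, A->5 (anticipating H). Choose A
Stage 1: P1: O->3, E->6 (anticipating A, H). Choose E
SPE path: E -> A -> H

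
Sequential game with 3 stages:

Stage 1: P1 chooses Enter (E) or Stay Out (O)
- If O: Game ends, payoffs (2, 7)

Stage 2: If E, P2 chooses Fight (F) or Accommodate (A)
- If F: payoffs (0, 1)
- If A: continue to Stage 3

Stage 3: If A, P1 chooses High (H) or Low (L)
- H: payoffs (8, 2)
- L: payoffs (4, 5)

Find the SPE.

SPE: (E, A, H); Outcome (8, 2)

Work:
Stage 3: P1 chooses H (8 vs 4)
Stage 2: P2: F->1, A->2 (anticipating H). Choose A
Stage 1: P1: O->2, E->8 (anticipating A, H). Choose E
SPE path: E -> A -> H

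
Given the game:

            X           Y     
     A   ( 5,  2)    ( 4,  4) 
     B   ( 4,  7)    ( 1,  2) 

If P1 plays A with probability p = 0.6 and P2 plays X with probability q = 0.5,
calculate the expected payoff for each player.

E[P1] = 3.7, E[P2] = 3.6

Work:
E[P1] = p·q·π₁(A,X) + p·(1-q)·π₁(A,Y) + (1-p)·q·π₁(B,X) + (1-p)·(1-q)·π₁(B,Y)
= 0.6·0.5·5 + 0.6·0.5·4 + 0.4·0.5·4 + 0.4·0.5·1
= 3.7

E[P2] = 3.6 (similar calculation)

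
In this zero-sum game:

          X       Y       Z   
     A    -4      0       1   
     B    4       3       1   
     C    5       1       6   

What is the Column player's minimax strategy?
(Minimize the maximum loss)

Column should play Y, value = 3

Work:
Column player minimizes Row's maximum payoff:
Column X: max payoff to Row = 5
Column Y: max payoff to Row = 3
Column Z: max payoff to Row = 6
Minimum is 3, achieved by column Y.
Minimax strategy: Y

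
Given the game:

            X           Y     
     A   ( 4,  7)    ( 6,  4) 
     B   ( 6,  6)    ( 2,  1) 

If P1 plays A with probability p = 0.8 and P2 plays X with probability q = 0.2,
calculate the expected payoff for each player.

E[P1] = 5.04, E[P2] = 4.08

Work:
E[P1] = p·q·π₁(A,X) + p·(1-q)·π₁(A,Y) + (1-p)·q·π₁(B,X) + (1-p)·(1-q)·π₁(B,Y)
= 0.8·0.2·4 + 0.8·0.8·6 + 0.2·0.2·6 + 0.2·0.8·2
= 5.04

E[P2] = 4.08 (similar calculation)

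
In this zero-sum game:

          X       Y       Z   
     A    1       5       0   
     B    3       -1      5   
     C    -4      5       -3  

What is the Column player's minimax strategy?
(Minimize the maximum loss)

Column should play X, value = 3

Work:
Column player minimizes Row's maximum payoff:
Column X: max payoff to Row = 3
Column Y: max payoff to Row = 5
Column Z: max payoff to Row = 5
Minimum is 3, achieved by column X.
Minimax strategy: X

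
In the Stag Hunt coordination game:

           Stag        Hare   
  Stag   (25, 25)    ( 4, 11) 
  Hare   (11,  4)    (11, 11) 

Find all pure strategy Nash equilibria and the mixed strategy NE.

Pure NE: (Stag, Stag) and (Hare, Hare); Mixed NE: p = 0.3333, q = 0.3333

Work:
Check pure NE:
(Stag, Stag): (25, 25) - no unilateral deviation beneficial
(Hare, Hare): (11, 11) - no unilateral deviation beneficial
Mixed NE: P1 plays Stag with p = 0.3333, P2 plays Stag with q = 0.3333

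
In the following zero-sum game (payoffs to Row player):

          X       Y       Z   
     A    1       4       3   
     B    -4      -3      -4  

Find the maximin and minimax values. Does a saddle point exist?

Maximin = 1, Minimax = 1, Saddle: True

Work:
Row minimums: [1, -4] → maximin = 1
Column maximums: [1, 4, 3] → minimax = 1
Saddle point exists! Game value = 1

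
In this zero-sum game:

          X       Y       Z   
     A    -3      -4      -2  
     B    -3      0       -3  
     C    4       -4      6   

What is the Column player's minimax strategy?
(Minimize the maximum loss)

Column should play Y, value = 0

Work:
Column player minimizes Row's maximum payoff:
Column X: max payoff to Row = 4
Column Y: max payoff to Row = 0
Column Z: max payoff to Row = 6
Minimum is 0, achieved by column Y.
Minimax strategy: Y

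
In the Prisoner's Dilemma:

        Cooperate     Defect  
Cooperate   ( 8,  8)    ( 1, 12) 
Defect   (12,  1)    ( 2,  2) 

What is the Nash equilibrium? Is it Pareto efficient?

(Defect, Defect) is NE; not Pareto efficient

Work:
Defect dominates Cooperate for both players:
If P2 cooperates: Defect (12) > Cooperate (8)
If P2 defects: Defect (2) > Cooperate (1)
NE: (Defect, Defect) with payoff (2, 2)
But (Cooperate, Cooperate) = (8, 8) Pareto dominates (2, 2)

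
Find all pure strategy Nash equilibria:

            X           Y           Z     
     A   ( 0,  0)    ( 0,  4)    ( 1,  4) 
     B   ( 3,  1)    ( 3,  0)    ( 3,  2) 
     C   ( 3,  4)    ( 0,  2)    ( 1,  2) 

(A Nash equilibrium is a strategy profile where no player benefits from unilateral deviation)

Nash equilibrium: (B, Z), (C, X)

Work:
Best responses:
  P1 vs X: payoffs [0, 3, 3] → best response B/C (payoff 3)
  P1 vs Y: payoffs [0, 3, 0] → best response B (payoff 3)
  P1 vs Z: payoffs [1, 3, 1] → best response B (payoff 3)
  P2 vs A: payoffs [0, 4, 4] → best response Y/Z (payoff 4)
  P2 vs B: payoffs [1, 0, 2] → best response Z (payoff 2)
  P2 vs C: payoffs [4, 2, 2] → best response X (payoff 4)
Mutual best responses: (B,Z), (C,X) → Nash equilibria.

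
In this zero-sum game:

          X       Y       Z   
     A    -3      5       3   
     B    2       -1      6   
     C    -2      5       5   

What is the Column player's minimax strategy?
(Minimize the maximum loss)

Column should play X, value = 2

Work:
Column player minimizes Row's maximum payoff:
Column X: max payoff to Row = 2
Column Y: max payoff to Row = 5
Column Z: max payoff to Row = 6
Minimum is 2, achieved by column X.
Minimax strategy: X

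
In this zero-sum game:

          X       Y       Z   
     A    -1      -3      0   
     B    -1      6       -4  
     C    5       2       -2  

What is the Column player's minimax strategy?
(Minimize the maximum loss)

Column should play Z, value = 0

Work:
Column player minimizes Row's maximum payoff:
Column X: max payoff to Row = 5
Column Y: max payoff to Row = 6
Column Z: max payoff to Row = 0
Minimum is 0, achieved by column Z.
Minimax strategy: Z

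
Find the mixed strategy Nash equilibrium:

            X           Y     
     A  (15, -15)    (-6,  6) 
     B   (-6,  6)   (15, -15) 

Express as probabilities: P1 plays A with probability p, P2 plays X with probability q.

p = 0.5, q = 0.5

Work:
Find probabilities that make opponent indifferent:
P2 chooses q to make P1 indifferent between A and B
P1 chooses p to make P2 indifferent between X and Y
Mixed NE: P1 plays (A: 0.5, B: 0.5), P2 plays (X: 0.5, Y: 0.5)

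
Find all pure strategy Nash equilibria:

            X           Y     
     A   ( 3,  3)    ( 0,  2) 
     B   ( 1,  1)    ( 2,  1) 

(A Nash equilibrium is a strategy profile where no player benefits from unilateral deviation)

Nash equilibrium: (A, X), (B, Y)

Work:
Best responses:
  P1 vs X: payoffs [3, 1] → best response A (payoff 3)
  P1 vs Y: payoffs [0, 2] → best response B (payoff 2)
  P2 vs A: payoffs [3, 2] → best response X (payoff 3)
  P2 vs B: payoffs [1, 1] → best response X/Y (payoff 1)
Mutual best responses: (A,X), (B,Y) → Nash equilibria.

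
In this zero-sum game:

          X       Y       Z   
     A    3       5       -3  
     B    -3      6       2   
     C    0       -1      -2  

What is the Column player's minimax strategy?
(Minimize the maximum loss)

Column should play Z, value = 2

Work:
Column player minimizes Row's maximum payoff:
Column X: max payoff to Row = 3
Column Y: max payoff to Row = 6
Column Z: max payoff to Row = 2
Minimum is 2, achieved by column Z.
Minimax strategy: Z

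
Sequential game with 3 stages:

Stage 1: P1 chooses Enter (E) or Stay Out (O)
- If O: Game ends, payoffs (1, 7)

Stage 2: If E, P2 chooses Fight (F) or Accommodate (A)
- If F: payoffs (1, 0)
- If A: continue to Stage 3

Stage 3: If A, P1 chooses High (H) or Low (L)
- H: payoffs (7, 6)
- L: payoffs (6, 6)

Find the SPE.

SPE: (E, A, H); Outcome (7, 6)

Work:
Stage 3: P1 chooses H (7 vs 6)
Stage 2: P2: F->0, A->6 (anticipating H). Choose A
Stage 1: P1: O->1, E->7 (anticipating A, H). Choose E
SPE path: E -> A -> H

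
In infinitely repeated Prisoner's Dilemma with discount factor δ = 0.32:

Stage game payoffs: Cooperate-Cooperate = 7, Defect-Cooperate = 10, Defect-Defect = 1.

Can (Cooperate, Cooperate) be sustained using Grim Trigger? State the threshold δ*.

δ* = 0.3333; since δ = 0.32 < 0.3333, cooperation cannot be sustained

Work:
For Grim Trigger:
Cooperate forever: 7/(1-δ)
Defect then punished: 10 + 1·δ/(1-δ)
Need: 7/(1-δ) ≥ 10 + 1·δ/(1-δ)
Solving: δ ≥ (T-R)/(T-P) = (10-7)/(10-1) = 0.3333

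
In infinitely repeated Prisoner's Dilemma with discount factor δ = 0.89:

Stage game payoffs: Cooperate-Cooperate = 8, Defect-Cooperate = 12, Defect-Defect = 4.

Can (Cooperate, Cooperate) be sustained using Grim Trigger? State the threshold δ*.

δ* = 0.5; since δ = 0.89 ≥ 0.5, cooperation can be sustained

Work:
For Grim Trigger:
Cooperate forever: 8/(1-δ)
Defect then punished: 12 + 4·δ/(1-δ)
Need: 8/(1-δ) ≥ 12 + 4·δ/(1-δ)
Solving: δ ≥ (T-R)/(T-P) = (12-8)/(12-4) = 0.5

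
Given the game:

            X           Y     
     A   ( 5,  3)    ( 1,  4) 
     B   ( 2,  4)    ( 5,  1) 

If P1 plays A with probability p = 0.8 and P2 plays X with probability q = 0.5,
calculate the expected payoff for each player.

E[P1] = 3.1, E[P2] = 3.3

Work:
E[P1] = p·q·π₁(A,X) + p·(1-q)·π₁(A,Y) + (1-p)·q·π₁(B,X) + (1-p)·(1-q)·π₁(B,Y)
= 0.8·0.5·5 + 0.8·0.5·1 + 0.2·0.5·2 + 0.2·0.5·5
= 3.1

E[P2] = 3.3 (similar calculation)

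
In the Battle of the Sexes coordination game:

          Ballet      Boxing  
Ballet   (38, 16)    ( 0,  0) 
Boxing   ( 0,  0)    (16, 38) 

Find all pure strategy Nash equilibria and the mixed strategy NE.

Pure NE: (Ballet, Ballet) and (Boxing, Boxing); Mixed NE: p = 0.7037, q = 0.2963

Work:
Check pure NE:
(Ballet, Ballet): (38, 16) - no unilateral deviation beneficial
(Boxing, Boxing): (16, 38) - no unilateral deviation beneficial
Mixed NE: P1 plays Ballet with p = 0.7037, P2 plays Ballet with q = 0.2963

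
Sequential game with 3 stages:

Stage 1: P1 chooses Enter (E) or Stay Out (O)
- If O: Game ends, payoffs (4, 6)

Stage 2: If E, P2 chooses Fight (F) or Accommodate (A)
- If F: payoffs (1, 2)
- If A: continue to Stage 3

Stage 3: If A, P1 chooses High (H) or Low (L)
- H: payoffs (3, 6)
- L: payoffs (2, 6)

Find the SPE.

SPE: (O, A, H); Outcome (4, 6)

Work:
Stage 3: P1 chooses H (3 vs 2)
Stage 2: P2: F->2, A->6 (anticipating H). Choose A
Stage 1: P1: O->4, E->3 (anticipating A, H). Choose O
SPE path: O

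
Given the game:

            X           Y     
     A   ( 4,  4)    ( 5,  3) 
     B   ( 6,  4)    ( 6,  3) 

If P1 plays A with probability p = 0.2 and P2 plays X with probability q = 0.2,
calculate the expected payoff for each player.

E[P1] = 5.76, E[P2] = 3.2

Work:
E[P1] = p·q·π₁(A,X) + p·(1-q)·π₁(A,Y) + (1-p)·q·π₁(B,X) + (1-p)·(1-q)·π₁(B,Y)
= 0.2·0.2·4 + 0.2·0.8·5 + 0.8·0.2·6 + 0.8·0.8·6
= 5.76

E[P2] = 3.2 (similar calculation)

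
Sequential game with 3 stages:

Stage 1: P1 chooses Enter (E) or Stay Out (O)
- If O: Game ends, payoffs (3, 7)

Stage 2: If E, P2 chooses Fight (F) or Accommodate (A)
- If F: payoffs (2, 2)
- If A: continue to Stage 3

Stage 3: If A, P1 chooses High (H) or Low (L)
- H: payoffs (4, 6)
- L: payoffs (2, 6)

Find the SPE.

SPE: (E, A, H); Outcome (4, 6)

Work:
Stage 3: P1 chooses H (4 vs 2)
Stage 2: P2: F->2, A->6 (anticipating H). Choose A
Stage 1: P1: O->3, E->4 (anticipating A, H). Choose E
SPE path: E -> A -> H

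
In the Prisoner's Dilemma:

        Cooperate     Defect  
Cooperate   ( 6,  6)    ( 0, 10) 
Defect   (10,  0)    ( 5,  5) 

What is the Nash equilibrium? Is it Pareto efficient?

(Defect, Defect) is NE; not Pareto efficient

Work:
Defect dominates Cooperate for both players:
If P2 cooperates: Defect (10) > Cooperate (6)
If P2 defects: Defect (5) > Cooperate (0)
NE: (Defect, Defect) with payoff (5, 5)
But (Cooperate, Cooperate) = (6, 6) Pareto dominates (5, 5)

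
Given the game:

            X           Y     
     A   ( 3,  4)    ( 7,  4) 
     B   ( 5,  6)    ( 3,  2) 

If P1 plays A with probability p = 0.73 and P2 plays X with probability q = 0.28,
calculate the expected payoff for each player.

E[P1] = 5.2536, E[P2] = 3.7624

Work:
E[P1] = p·q·π₁(A,X) + p·(1-q)·π₁(A,Y) + (1-p)·q·π₁(B,X) + (1-p)·(1-q)·π₁(B,Y)
= 0.73·0.28·3 + 0.73·0.72·7 + 0.27·0.28·5 + 0.27·0.72·3
= 5.2536

E[P2] = 3.7624 (similar calculation)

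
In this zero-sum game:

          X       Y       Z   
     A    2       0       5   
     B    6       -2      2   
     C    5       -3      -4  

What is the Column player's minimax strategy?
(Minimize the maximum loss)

Column should play Y, value = 0

Work:
Column player minimizes Row's maximum payoff:
Column X: max payoff to Row = 6
Column Y: max payoff to Row = 0
Column Z: max payoff to Row = 5
Minimum is 0, achieved by column Y.
Minimax strategy: Y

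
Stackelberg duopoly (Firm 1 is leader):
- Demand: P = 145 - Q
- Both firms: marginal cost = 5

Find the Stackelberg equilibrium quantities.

q₁* (leader) = 70.0, q₂* (follower) = 35.0

Work:
Follower's reaction: q₂ = (a - c - q₁)/2
Leader substitutes: π₁ = q₁·(a - q₁ - (a-c-q₁)/2 - c)
FOC: q₁* = (145 - 5)/2 = 70.00
Then: q₂* = (145 - 5 - 70.0)/2 = 35.00
Leader has first-mover advantage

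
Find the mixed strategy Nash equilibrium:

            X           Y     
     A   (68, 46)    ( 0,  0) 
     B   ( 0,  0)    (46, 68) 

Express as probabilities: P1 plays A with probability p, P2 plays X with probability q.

p = 0.5965, q = 0.4035

Work:
Find probabilities that make opponent indifferent:
P2 chooses q to make P1 indifferent between A and B
P1 chooses p to make P2 indifferent between X and Y
Mixed NE: P1 plays (A: 0.5965, B: 0.4035), P2 plays (X: 0.4035, Y: 0.5965)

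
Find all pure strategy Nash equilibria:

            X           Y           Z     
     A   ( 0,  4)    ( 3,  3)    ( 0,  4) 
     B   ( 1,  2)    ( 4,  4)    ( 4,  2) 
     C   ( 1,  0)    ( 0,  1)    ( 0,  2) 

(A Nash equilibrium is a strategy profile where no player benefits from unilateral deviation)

Nash equilibrium: (B, Y)

Work:
Best responses:
  P1 vs X: payoffs [0, 1, 1] → best response B/C (payoff 1)
  P1 vs Y: payoffs [3, 4, 0] → best response B (payoff 4)
  P1 vs Z: payoffs [0, 4, 0] → best response B (payoff 4)
  P2 vs A: payoffs [4, 3, 4] → best response X/Z (payoff 4)
  P2 vs B: payoffs [2, 4, 2] → best response Y (payoff 4)
  P2 vs C: payoffs [0, 1, 2] → best response Z (payoff 2)
Mutual best responses: (B,Y) → Nash equilibria.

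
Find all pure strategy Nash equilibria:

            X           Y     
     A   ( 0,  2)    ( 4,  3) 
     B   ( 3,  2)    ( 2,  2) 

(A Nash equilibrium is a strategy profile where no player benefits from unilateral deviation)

Nash equilibrium: (A, Y), (B, X)

Work:
Best responses:
  P1 vs X: payoffs [0, 3] → best response B (payoff 3)
  P1 vs Y: payoffs [4, 2] → best response A (payoff 4)
  P2 vs A: payoffs [2, 3] → best response Y (payoff 3)
  P2 vs B: payoffs [2, 2] → best response X/Y (payoff 2)
Mutual best responses: (A,Y), (B,X) → Nash equilibria.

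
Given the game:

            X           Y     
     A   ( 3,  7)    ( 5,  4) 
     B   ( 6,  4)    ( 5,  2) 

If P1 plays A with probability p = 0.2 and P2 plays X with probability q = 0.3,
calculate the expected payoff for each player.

E[P1] = 5.12, E[P2] = 3.06

Work:
E[P1] = p·q·π₁(A,X) + p·(1-q)·π₁(A,Y) + (1-p)·q·π₁(B,X) + (1-p)·(1-q)·π₁(B,Y)
= 0.2·0.3·3 + 0.2·0.7·5 + 0.8·0.3·6 + 0.8·0.7·5
= 5.12

E[P2] = 3.06 (similar calculation)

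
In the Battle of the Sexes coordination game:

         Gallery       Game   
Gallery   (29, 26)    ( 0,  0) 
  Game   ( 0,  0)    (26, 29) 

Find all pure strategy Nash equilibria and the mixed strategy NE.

Pure NE: (Gallery, Gallery) and (Game, Game); Mixed NE: p = 0.5273, q = 0.4727

Work:
Check pure NE:
(Gallery, Gallery): (29, 26) - no unilateral deviation beneficial
(Game, Game): (26, 29) - no unilateral deviation beneficial
Mixed NE: P1 plays Gallery with p = 0.5273, P2 plays Gallery with q = 0.4727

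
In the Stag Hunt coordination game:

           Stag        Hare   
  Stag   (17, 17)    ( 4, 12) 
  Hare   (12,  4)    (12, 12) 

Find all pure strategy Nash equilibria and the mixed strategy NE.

Pure NE: (Stag, Stag) and (Hare, Hare); Mixed NE: p = 0.6154, q = 0.6154

Work:
Check pure NE:
(Stag, Stag): (17, 17) - no unilateral deviation beneficial
(Hare, Hare): (12, 12) - no unilateral deviation beneficial
Mixed NE: P1 plays Stag with p = 0.6154, P2 plays Stag with q = 0.6154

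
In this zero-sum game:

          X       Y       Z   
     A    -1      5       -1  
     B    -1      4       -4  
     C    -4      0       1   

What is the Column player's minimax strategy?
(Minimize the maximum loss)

Column should play X, value = -1

Work:
Column player minimizes Row's maximum payoff:
Column X: max payoff to Row = -1
Column Y: max payoff to Row = 5
Column Z: max payoff to Row = 1
Minimum is -1, achieved by column X.
Minimax strategy: X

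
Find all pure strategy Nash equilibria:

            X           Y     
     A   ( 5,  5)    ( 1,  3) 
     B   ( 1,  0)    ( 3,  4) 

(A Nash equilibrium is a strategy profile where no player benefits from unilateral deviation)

Nash equilibrium: (A, X), (B, Y)

Work:
Best responses:
  P1 vs X: payoffs [5, 1] → best response A (payoff 5)
  P1 vs Y: payoffs [1, 3] → best response B (payoff 3)
  P2 vs A: payoffs [5, 3] → best response X (payoff 5)
  P2 vs B: payoffs [0, 4] → best response Y (payoff 4)
Mutual best responses: (A,X), (B,Y) → Nash equilibria.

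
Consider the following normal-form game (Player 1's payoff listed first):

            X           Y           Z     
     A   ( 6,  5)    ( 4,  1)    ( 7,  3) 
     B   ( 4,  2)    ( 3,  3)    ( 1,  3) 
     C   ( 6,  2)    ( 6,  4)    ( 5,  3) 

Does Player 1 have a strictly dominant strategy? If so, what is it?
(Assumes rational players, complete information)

No strictly dominant strategy exists for Player 1

Work:
A strategy strictly dominates another if it gives a strictly higher payoff against every opponent action. Compare each pair of P1's strategies column-by-column:
  A vs B: [6 vs 4, 4 vs 3, 7 vs 1] → A strictly dominates B
  A vs C: [6 vs 6, 4 vs 6, 7 vs 5] → A does not strictly dominate C (column X: 6 ≤ 6)
  B vs A: [4 vs 6, 3 vs 4, 1 vs 7] → B does not strictly dominate A (column X: 4 ≤ 6)
  B vs C: [4 vs 6, 3 vs 6, 1 vs 5] → B does not strictly dominate C (column X: 4 ≤ 6)
  C vs A: [6 vs 6, 6 vs 4, 5 vs 7] → C does not strictly dominate A (column X: 6 ≤ 6)
  C vs B: [6 vs 4, 6 vs 3, 5 vs 1] → C strictly dominates B
No single strategy strictly dominates all others → no strictly dominant strategy.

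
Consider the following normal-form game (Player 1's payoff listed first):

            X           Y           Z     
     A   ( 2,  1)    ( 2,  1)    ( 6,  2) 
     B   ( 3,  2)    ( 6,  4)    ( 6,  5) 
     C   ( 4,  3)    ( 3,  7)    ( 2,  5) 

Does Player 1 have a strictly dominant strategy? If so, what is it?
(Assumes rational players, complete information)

No strictly dominant strategy exists for Player 1

Work:
A strategy strictly dominates another if it gives a strictly higher payoff against every opponent action. Compare each pair of P1's strategies column-by-column:
  A vs B: [2 vs 3, 2 vs 6, 6 vs 6] → A does not strictly dominate B (column X: 2 ≤ 3)
  A vs C: [2 vs 4, 2 vs 3, 6 vs 2] → A does not strictly dominate C (column X: 2 ≤ 4)
  B vs A: [3 vs 2, 6 vs 2, 6 vs 6] → B does not strictly dominate A (column Z: 6 ≤ 6)
  B vs C: [3 vs 4, 6 vs 3, 6 vs 2] → B does not strictly dominate C (column X: 3 ≤ 4)
  C vs A: [4 vs 2, 3 vs 2, 2 vs 6] → C does not strictly dominate A (column Z: 2 ≤ 6)
  C vs B: [4 vs 3, 3 vs 6, 2 vs 6] → C does not strictly dominate B (column Y: 3 ≤ 6)
No single strategy strictly dominates all others → no strictly dominant strategy.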